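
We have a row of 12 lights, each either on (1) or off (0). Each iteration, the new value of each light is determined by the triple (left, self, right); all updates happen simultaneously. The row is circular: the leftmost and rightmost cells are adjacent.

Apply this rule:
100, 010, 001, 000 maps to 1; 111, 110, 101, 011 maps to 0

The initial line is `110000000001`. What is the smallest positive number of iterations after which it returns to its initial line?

iteration 1: 001111111110
iteration 2: 110000000001

2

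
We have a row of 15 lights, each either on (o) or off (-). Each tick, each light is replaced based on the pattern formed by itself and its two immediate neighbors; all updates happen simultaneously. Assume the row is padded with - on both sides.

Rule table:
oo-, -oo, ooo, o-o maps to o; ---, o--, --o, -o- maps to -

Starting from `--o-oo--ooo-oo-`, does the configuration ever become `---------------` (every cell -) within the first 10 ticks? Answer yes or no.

no

---ooo--oooooo-
---ooo--oooooo-  (fixed point — unchanged through tick 10)
tick 10 is ---ooo--oooooo-, still not uniform -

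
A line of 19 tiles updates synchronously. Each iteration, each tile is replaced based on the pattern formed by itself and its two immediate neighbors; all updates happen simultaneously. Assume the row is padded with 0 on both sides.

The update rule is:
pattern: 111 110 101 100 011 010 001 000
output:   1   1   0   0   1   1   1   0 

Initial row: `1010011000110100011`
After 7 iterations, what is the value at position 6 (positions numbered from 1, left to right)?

1010111001110100111
1010111011110101111
1010111011110101111  (fixed point — unchanged through iteration 7)
position 6 holds 1

1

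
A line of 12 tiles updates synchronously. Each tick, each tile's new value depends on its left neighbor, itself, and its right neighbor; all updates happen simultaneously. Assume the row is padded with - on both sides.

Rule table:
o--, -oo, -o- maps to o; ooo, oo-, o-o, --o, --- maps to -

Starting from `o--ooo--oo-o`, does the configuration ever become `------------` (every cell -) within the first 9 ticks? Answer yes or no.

oo-o--o-o--o
o--oo-o-oo-o
oo-o--o-o--o  (repeats tick 1; period 2)
tick 9: oo-o--o-o--o
tick 9 is oo-o--o-o--o, still not uniform -

no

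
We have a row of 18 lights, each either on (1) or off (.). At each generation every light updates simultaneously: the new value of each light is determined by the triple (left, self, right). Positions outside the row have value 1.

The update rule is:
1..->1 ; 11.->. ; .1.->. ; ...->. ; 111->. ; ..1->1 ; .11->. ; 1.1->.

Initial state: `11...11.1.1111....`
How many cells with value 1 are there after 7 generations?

4

..1.1.........1..1
11...1.......1.11.
..1.1.1.....1.....
11.....1...1.1...1
..1...1.1.1...1.1.
11.1.1.....1.1....
......1...1...1..1
count of 1: 4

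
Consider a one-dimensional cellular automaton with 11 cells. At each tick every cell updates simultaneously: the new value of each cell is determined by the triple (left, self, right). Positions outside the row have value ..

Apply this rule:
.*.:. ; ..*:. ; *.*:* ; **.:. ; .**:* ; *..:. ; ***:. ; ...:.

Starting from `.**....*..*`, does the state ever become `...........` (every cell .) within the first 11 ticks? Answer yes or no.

yes

.*.........
...........
all cells are . at tick 2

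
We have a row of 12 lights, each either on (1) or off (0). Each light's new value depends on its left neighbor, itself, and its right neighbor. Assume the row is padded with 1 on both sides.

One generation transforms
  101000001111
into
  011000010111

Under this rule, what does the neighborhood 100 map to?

At position 3 the neighborhood is 100; the next row has 0 there.

0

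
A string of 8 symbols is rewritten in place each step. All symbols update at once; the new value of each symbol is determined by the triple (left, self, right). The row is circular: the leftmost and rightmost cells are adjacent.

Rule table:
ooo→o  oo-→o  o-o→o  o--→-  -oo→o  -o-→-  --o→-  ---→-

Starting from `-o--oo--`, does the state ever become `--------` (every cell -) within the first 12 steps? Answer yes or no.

----oo--
----oo--  (fixed point — unchanged through step 12)
step 12 is ----oo--, still not uniform -

no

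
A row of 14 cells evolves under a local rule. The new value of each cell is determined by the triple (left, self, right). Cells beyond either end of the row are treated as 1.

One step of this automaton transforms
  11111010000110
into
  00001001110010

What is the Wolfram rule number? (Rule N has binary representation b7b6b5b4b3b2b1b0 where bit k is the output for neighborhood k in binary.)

81

position 0: 111 → 0  (bit 7 = 0)
position 4: 110 → 1  (bit 6 = 1)
position 5: 101 → 0  (bit 5 = 0)
position 7: 100 → 1  (bit 4 = 1)
position 11: 011 → 0  (bit 3 = 0)
position 6: 010 → 0  (bit 2 = 0)
position 10: 001 → 0  (bit 1 = 0)
position 8: 000 → 1  (bit 0 = 1)
bits b7..b0 = 01010001 = 81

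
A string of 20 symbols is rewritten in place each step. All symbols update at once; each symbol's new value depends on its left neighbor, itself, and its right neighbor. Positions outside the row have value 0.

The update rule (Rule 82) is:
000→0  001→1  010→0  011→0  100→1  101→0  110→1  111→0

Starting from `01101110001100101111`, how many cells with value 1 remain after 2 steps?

10100011010111000001
00010101000001100010
count of 1: 6

6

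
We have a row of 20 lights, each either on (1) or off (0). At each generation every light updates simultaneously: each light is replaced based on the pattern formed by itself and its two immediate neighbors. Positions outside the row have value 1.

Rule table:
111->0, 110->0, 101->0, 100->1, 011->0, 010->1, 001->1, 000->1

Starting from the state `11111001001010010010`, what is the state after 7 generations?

00000111111111111111

00000111111011111110
11111000000000000000
00000111111111111111
11111000000000000000  (repeats generation 2; period 2)
generation 7: 00000111111111111111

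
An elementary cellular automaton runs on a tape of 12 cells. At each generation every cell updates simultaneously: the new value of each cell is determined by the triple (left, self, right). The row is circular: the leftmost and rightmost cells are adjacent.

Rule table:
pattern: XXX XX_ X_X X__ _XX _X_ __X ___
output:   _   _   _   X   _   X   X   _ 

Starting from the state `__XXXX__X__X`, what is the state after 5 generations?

XX____XXX__X

XX____XXXXXX
__X__X______
_XXXXXX_____
X______X____
XX____XXX__X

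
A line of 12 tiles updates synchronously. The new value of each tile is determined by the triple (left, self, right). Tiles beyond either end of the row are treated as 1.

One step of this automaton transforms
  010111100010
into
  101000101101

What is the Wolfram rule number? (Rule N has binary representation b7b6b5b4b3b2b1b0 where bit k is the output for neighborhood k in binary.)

position 4: 111 → 0  (bit 7 = 0)
position 6: 110 → 1  (bit 6 = 1)
position 0: 101 → 1  (bit 5 = 1)
position 7: 100 → 0  (bit 4 = 0)
position 3: 011 → 0  (bit 3 = 0)
position 1: 010 → 0  (bit 2 = 0)
position 9: 001 → 1  (bit 1 = 1)
position 8: 000 → 1  (bit 0 = 1)
bits b7..b0 = 01100011 = 99

99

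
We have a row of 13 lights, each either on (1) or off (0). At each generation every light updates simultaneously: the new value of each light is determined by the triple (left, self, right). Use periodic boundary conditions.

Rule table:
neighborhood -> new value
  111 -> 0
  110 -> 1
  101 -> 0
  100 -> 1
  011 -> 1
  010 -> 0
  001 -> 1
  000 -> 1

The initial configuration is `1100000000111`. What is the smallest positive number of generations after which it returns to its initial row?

2

0111111111100
1100000000111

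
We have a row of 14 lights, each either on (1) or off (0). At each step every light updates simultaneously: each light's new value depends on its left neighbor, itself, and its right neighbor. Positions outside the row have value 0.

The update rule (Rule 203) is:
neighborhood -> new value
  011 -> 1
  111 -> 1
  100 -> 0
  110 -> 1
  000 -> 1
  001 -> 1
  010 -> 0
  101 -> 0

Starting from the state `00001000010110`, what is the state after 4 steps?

step 1: 11110011100110
step 2: 11110111101110
step 3: 11110111101110  (fixed point — unchanged through step 4)

11110111101110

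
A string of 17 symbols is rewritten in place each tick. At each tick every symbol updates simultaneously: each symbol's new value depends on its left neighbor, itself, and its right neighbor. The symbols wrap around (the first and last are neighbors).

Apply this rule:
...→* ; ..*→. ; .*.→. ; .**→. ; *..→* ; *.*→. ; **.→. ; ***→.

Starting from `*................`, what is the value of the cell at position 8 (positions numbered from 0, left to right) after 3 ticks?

*

.***************.
................*
***************..
position 8 holds *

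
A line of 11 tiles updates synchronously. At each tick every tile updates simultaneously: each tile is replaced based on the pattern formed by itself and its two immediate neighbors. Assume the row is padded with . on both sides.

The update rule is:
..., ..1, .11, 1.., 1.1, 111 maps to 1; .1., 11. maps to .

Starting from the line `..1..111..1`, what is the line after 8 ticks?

11.1111.11.
1.1111.11.1
.1111.11.1.
1111.11.1.1
111.11.1.1.
11.11.1.1.1
1.11.1.1.1.
.11.1.1.1.1

.11.1.1.1.1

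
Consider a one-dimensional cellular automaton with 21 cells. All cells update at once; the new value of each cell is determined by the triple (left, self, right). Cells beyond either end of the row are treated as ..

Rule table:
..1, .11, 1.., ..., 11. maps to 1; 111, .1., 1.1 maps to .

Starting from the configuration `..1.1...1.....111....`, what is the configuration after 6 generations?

1111...1111..1111..11

11...111.111111.11111
111111.1.1....1.1...1
1....1....1111...111.
.1111.11111..11111.11
11..1.1...1111...1.11
1111...1111..1111..11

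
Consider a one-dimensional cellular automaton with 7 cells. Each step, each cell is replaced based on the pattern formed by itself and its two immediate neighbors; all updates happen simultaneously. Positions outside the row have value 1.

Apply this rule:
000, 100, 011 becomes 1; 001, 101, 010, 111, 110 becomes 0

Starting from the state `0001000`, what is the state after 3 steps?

1000010

step 1: 1100110
step 2: 0010100
step 3: 1000010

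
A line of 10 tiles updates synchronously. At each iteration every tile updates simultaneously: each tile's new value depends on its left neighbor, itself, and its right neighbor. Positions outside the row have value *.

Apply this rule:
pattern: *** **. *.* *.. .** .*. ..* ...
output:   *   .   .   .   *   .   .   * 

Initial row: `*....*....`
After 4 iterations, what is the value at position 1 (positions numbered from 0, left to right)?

..**...**.
..*..*.*..
..........
.********.
position 1 holds *

*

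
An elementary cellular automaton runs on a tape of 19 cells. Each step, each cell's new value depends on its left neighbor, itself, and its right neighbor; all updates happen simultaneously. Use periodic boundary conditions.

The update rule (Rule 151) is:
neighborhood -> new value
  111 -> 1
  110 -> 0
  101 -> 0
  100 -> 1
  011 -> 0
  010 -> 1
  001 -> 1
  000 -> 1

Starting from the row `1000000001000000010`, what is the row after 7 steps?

1011101111110111011

step 1: 1111111111111111110
step 2: 0111111111111111100
step 3: 1011111111111111011
step 4: 0001111111111110001
step 5: 1110111111111101111
step 6: 1100011111111000111
step 7: 1011101111110111011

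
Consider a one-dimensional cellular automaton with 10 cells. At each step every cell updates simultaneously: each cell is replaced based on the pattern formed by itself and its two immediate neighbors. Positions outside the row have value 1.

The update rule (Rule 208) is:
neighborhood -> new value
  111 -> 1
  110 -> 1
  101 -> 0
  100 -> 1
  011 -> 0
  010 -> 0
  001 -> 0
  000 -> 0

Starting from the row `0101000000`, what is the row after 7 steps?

1111110000

step 1: 0000100000
step 2: 1000010000
step 3: 1100001000
step 4: 1110000100
step 5: 1111000010
step 6: 1111100000
step 7: 1111110000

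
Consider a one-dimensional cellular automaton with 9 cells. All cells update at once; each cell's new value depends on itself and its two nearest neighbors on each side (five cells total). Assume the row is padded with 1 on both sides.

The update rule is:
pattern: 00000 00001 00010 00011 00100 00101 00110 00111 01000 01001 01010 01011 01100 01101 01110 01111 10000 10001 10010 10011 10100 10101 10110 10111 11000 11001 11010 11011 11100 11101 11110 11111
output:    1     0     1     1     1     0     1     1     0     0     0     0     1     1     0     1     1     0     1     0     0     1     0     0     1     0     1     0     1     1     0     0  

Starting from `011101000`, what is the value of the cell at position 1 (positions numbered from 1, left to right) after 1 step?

step 1: 000110001
position 1 holds 0

0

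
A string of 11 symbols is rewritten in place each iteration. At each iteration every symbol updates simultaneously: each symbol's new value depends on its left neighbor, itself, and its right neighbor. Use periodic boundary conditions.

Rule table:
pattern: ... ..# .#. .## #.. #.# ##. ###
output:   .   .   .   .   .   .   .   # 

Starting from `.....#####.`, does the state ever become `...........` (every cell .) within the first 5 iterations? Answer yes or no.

yes

......###..
.......#...
...........
all cells are . at iteration 3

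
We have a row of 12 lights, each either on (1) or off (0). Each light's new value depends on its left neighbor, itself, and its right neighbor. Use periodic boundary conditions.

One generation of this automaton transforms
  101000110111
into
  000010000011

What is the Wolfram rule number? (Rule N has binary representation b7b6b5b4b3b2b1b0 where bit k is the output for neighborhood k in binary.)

position 10: 111 → 1  (bit 7 = 1)
position 0: 110 → 0  (bit 6 = 0)
position 1: 101 → 0  (bit 5 = 0)
position 3: 100 → 0  (bit 4 = 0)
position 6: 011 → 0  (bit 3 = 0)
position 2: 010 → 0  (bit 2 = 0)
position 5: 001 → 0  (bit 1 = 0)
position 4: 000 → 1  (bit 0 = 1)
bits b7..b0 = 10000001 = 129

129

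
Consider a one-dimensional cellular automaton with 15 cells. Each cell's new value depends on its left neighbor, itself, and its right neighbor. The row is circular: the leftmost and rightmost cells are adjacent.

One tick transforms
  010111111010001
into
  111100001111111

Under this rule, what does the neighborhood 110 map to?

1

At position 8 the neighborhood is 110; the next row has 1 there.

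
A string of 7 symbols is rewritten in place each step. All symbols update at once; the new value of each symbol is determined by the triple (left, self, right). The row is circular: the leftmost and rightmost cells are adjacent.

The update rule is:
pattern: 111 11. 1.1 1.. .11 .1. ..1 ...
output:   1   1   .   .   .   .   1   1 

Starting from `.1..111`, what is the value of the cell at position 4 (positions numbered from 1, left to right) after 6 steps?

step 1: ...1.11
step 2: .11...1
step 3: ..1.11.
step 4: 11...1.
step 5: .1.11..
step 6: 1...1.1
position 4 holds .

.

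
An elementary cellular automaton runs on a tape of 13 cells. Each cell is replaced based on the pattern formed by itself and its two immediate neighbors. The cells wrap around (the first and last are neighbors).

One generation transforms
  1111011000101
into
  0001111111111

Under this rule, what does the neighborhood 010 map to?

At position 10 the neighborhood is 010; the next row has 1 there.

1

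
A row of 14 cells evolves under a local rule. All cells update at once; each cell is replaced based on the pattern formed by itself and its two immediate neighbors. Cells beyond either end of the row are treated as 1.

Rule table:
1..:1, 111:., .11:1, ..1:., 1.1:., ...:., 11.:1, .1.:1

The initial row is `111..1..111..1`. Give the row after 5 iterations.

1.11.11.1.11.1

iteration 1: ..11.11.1.11.1
iteration 2: 1.11.11.1.11.1
iteration 3: 1.11.11.1.11.1  (fixed point — unchanged through iteration 5)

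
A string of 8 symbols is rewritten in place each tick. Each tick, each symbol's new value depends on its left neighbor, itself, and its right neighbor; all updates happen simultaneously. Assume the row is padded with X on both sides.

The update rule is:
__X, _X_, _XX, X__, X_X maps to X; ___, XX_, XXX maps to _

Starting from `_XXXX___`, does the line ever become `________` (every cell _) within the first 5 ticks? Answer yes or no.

XX___X_X
__X_XXXX
XXXXX___
_____X_X
X___XXXX
tick 5 is X___XXXX, still not uniform _

no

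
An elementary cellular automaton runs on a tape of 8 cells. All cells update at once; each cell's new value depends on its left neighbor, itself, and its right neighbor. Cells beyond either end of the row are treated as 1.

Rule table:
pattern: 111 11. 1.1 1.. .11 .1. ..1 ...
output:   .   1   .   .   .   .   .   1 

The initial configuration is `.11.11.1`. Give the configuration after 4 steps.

......1.

..1..1..
........
.111111.
......1.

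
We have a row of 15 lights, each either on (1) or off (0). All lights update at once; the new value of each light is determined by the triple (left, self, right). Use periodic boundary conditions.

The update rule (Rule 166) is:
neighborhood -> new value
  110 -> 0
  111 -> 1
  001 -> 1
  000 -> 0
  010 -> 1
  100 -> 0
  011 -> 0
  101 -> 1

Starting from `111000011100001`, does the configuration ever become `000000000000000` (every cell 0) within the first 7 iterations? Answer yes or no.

no

iteration 1: 110000101000010
iteration 2: 000001111000111
iteration 3: 000010110001010
iteration 4: 000111000011110
iteration 5: 001010000101100
iteration 6: 011110001110000
iteration 7: 101100010100000
iteration 7 is 101100010100000, still not uniform 0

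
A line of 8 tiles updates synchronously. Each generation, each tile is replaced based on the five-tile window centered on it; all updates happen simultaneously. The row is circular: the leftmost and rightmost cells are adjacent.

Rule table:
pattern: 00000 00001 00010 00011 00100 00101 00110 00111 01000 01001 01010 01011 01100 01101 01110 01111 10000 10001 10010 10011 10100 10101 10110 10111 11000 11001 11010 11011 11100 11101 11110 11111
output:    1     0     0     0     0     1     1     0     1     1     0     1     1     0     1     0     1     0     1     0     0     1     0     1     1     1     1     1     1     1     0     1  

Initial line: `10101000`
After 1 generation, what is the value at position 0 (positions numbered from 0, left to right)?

1

generation 1: 10100100
position 0 holds 1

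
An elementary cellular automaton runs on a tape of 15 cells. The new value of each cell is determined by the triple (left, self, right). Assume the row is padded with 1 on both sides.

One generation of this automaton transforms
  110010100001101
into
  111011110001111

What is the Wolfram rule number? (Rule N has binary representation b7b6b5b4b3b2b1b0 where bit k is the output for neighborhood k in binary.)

position 0: 111 → 1  (bit 7 = 1)
position 1: 110 → 1  (bit 6 = 1)
position 5: 101 → 1  (bit 5 = 1)
position 2: 100 → 1  (bit 4 = 1)
position 11: 011 → 1  (bit 3 = 1)
position 4: 010 → 1  (bit 2 = 1)
position 3: 001 → 0  (bit 1 = 0)
position 8: 000 → 0  (bit 0 = 0)
bits b7..b0 = 11111100 = 252

252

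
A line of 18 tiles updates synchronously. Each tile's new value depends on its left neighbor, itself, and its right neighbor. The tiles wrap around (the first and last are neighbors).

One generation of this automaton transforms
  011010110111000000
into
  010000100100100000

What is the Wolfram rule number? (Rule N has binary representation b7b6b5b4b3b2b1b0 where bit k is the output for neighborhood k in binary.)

position 10: 111 → 0  (bit 7 = 0)
position 2: 110 → 0  (bit 6 = 0)
position 3: 101 → 0  (bit 5 = 0)
position 12: 100 → 1  (bit 4 = 1)
position 1: 011 → 1  (bit 3 = 1)
position 4: 010 → 0  (bit 2 = 0)
position 0: 001 → 0  (bit 1 = 0)
position 13: 000 → 0  (bit 0 = 0)
bits b7..b0 = 00011000 = 24

24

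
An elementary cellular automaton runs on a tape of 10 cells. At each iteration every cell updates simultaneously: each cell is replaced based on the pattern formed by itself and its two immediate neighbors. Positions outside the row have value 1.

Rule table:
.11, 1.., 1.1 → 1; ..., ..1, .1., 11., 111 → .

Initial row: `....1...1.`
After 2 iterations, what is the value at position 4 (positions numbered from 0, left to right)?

.

1....1...1
.1....1..1
position 4 holds .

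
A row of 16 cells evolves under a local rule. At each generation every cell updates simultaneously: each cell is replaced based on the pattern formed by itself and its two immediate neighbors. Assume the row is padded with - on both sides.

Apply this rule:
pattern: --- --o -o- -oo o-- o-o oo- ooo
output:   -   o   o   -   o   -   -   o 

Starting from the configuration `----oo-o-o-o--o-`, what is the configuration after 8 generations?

generation 1: ---o---o-o-ooooo
generation 2: --ooo-oo-o--ooo-
generation 3: -o-o-----ooo-o-o
generation 4: oo-oo---o-o--o-o
generation 5: -----o-oo-oooo-o
generation 6: ----oo-----oo--o
generation 7: ---o--o---o--ooo
generation 8: --oooooo-oooo-o-

--oooooo-oooo-o-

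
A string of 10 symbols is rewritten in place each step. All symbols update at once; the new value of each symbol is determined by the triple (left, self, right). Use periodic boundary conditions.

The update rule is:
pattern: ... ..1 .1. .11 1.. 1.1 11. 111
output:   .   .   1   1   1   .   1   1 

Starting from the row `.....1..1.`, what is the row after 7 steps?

1111.11.11

.....11.11
1....11.11
11...11.11
111..11.11
1111.11.11
1111.11.11  (fixed point — unchanged through step 7)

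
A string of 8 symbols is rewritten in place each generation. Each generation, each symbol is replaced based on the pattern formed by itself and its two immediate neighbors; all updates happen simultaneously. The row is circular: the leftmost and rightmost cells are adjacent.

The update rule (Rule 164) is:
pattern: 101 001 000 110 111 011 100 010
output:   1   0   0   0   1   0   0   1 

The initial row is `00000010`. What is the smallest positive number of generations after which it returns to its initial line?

1

00000010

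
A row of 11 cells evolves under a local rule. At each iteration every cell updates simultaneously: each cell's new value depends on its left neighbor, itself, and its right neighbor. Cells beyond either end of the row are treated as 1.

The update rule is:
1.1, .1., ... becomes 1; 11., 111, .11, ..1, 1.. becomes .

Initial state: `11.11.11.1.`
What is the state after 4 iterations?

..1..11...1

iteration 1: ..1..1..111
iteration 2: ..1..1.....
iteration 3: ..1..1.111.
iteration 4: ..1..11...1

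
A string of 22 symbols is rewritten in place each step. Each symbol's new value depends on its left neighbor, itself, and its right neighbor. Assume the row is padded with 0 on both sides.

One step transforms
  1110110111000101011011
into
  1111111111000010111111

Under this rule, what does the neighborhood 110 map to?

At position 2 the neighborhood is 110; the next row has 1 there.

1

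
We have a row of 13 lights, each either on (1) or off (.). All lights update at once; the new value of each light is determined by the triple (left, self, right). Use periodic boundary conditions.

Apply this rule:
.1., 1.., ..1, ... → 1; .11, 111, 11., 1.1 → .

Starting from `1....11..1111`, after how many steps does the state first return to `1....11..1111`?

.1111..11....
1....11..1111

2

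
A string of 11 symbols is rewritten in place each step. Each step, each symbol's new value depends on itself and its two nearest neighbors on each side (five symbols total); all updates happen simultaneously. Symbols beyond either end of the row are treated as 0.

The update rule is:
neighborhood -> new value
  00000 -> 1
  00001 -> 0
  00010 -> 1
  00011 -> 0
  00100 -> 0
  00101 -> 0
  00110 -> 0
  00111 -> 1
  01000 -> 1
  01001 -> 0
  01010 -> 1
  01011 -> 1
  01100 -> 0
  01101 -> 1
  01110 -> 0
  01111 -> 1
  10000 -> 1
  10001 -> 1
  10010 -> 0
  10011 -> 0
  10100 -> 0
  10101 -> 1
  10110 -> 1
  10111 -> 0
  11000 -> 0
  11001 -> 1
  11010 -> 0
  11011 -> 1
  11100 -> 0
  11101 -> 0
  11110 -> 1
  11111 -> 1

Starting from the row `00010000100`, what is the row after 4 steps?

01110001111

step 1: 10101101011
step 2: 01111101110
step 3: 01111010000
step 4: 01110001111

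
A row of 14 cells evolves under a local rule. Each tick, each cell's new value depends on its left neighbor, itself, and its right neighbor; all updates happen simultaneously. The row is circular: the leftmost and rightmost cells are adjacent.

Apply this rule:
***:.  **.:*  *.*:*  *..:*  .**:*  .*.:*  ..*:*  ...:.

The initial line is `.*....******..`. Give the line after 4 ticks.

*.**..**..**.*

***..**....**.
*.******..****
***....****...
*.**..**..**.*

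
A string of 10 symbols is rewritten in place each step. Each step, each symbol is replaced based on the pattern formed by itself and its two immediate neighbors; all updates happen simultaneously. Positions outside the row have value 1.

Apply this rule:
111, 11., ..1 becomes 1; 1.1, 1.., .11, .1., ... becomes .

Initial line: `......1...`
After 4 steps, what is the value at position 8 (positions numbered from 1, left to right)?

.....1...1
....1...1.
...1...1..
..1...1..1
position 8 holds .

.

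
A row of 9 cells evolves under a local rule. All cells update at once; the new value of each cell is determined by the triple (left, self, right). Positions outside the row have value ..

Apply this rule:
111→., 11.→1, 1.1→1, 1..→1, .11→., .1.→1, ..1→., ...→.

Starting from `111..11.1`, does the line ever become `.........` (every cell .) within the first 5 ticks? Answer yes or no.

no

..11..111
...11...1
....11..1
.....11.1
......111
tick 5 is ......111, still not uniform .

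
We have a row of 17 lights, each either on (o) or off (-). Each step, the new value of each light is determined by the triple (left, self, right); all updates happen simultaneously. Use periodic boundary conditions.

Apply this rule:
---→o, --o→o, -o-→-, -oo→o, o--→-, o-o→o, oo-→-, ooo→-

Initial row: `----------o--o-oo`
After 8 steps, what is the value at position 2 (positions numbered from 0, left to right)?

o

-ooooooooo--o-oo-
oo---------o-oo--
o--oooooooo-oo--o
--oo-------oo--oo
-oo--ooooooo--oo-
oo--oo-------oo--
o--oo--ooooooo--o
--oo--oo-------oo
position 2 holds o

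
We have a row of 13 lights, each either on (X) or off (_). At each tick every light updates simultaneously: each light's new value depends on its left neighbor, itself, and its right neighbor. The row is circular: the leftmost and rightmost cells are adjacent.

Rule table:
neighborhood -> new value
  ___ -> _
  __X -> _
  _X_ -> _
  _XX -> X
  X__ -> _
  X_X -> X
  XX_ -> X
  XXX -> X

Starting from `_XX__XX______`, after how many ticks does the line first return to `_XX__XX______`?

1

tick 1: _XX__XX______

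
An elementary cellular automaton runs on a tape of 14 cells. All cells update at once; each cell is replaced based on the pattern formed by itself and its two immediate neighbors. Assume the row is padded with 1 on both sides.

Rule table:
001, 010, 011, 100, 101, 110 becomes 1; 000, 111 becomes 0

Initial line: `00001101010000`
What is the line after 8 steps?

00111100111100

step 1: 10011111111001
step 2: 11110000001111
step 3: 00011000011000
step 4: 10111100111101
step 5: 11100111100111
step 6: 00111100111100
step 7: 11100111100111  (repeats step 5; period 2)
step 8: 00111100111100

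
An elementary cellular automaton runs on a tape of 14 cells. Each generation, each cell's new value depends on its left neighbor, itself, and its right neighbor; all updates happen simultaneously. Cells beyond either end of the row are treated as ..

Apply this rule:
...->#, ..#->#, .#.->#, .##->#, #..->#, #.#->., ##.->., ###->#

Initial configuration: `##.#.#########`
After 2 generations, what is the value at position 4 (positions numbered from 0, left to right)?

.

#..#.########.
####.#######.#
position 4 holds .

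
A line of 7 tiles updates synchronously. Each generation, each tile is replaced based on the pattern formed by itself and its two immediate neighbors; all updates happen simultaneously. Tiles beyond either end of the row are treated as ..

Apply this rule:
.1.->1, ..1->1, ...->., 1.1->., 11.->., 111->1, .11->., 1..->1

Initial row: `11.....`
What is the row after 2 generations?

.111...

..1....
.111...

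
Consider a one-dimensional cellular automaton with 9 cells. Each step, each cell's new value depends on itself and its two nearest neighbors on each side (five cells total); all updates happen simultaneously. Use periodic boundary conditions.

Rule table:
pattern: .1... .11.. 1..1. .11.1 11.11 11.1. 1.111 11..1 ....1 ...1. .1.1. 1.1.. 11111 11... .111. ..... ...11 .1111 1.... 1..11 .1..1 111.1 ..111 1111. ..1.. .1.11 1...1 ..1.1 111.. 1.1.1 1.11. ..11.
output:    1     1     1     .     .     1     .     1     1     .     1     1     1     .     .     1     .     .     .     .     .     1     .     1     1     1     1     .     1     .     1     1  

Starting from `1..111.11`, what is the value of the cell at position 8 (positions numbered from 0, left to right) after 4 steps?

11...1...
11.1.111.
1.1.1..1.
.1.11.1.1
position 8 holds 1

1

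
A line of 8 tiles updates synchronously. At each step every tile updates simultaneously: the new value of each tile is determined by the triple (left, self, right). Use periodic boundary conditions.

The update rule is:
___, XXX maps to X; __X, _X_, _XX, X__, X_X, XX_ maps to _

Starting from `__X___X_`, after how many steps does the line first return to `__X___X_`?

X___X___
__X___X_

2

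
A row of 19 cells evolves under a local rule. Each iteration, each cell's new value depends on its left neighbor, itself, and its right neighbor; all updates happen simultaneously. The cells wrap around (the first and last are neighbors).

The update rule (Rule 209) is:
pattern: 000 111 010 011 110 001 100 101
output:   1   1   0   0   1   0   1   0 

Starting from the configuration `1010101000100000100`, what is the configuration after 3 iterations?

iteration 1: 0000000110011110010
iteration 2: 1111110011001111001
iteration 3: 1111111001100111100

1111111001100111100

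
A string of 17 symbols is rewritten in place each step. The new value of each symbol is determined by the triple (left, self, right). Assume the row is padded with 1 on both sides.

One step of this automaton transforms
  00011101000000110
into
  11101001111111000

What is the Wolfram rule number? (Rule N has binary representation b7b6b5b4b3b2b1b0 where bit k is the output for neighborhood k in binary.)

151

position 4: 111 → 1  (bit 7 = 1)
position 5: 110 → 0  (bit 6 = 0)
position 6: 101 → 0  (bit 5 = 0)
position 0: 100 → 1  (bit 4 = 1)
position 3: 011 → 0  (bit 3 = 0)
position 7: 010 → 1  (bit 2 = 1)
position 2: 001 → 1  (bit 1 = 1)
position 1: 000 → 1  (bit 0 = 1)
bits b7..b0 = 10010111 = 151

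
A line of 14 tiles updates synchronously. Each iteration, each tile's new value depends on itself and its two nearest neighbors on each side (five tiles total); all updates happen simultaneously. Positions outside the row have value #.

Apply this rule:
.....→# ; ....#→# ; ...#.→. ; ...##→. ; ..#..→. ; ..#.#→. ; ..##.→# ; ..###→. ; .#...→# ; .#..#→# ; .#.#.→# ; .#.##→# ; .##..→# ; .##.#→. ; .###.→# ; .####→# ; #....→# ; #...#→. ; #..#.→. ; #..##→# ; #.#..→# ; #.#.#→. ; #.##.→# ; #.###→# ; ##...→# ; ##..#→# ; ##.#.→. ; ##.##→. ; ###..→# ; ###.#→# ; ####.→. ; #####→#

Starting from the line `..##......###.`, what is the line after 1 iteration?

#########..##.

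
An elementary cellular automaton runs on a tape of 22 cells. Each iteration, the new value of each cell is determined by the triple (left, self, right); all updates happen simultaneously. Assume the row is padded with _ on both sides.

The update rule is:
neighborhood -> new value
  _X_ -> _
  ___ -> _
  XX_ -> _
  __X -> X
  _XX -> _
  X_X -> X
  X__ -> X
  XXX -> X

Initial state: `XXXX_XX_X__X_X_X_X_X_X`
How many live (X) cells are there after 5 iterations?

11

_XX_X__X_XX_X_X_X_X_X_
X__X_XX_X__X_X_X_X_X_X
_XX_X__X_XX_X_X_X_X_X_  (repeats iteration 1; period 2)
iteration 5: _XX_X__X_XX_X_X_X_X_X_
count of X: 11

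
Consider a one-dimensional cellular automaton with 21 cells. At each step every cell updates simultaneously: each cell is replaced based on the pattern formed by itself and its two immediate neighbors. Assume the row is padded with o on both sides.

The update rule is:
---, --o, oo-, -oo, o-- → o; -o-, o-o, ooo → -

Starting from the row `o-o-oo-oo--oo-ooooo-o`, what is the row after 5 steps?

----o-o-ooo-------ooo

o---oo-oooooo-o---o-o
oooooo-o----o--ooo--o
-----o--oooo-ooo-oooo
ooooo-ooo--o-o-o-o---
----o-o-ooo-------ooo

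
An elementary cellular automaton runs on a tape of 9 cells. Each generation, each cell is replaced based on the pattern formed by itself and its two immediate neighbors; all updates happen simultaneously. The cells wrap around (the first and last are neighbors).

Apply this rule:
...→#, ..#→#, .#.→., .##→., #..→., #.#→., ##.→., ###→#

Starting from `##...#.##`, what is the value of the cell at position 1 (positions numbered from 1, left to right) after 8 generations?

#..##...#
..#...##.
##..##...
...#...##
.##..##..
#...#...#
..##..##.
##...#...
position 1 holds #

#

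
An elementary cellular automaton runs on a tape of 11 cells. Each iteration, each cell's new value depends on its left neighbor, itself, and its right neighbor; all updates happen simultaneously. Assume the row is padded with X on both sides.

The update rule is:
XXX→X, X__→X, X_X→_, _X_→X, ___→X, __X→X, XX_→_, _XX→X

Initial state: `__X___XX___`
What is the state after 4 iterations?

XXXXXXX_XXX
XXXXXX__XXX
XXXXX_XXXXX
XXXX__XXXXX

XXXX__XXXXX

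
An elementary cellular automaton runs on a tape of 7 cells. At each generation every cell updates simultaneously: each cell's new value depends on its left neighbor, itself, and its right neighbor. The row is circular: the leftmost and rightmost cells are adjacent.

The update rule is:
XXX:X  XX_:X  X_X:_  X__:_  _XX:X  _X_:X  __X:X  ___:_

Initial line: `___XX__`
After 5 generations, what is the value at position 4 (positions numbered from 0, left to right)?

generation 1: __XXX__
generation 2: _XXXX__
generation 3: XXXXX__
generation 4: XXXXX_X
generation 5: XXXXX_X
position 4 holds X

X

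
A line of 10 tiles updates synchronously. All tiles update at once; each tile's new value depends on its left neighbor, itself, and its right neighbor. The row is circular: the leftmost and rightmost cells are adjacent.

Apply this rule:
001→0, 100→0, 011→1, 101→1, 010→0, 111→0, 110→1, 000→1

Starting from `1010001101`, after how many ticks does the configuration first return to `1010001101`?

6

1100101111
0100011000
0001011011
0100111111
1000100001
1010001101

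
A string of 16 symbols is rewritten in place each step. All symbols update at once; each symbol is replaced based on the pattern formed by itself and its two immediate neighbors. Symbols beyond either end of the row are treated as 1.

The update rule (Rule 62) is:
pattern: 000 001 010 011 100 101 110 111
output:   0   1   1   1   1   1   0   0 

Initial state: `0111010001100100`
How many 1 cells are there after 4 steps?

1100111011011111
0011100110110000
1110011101101001
0001110011011111
count of 1: 10

10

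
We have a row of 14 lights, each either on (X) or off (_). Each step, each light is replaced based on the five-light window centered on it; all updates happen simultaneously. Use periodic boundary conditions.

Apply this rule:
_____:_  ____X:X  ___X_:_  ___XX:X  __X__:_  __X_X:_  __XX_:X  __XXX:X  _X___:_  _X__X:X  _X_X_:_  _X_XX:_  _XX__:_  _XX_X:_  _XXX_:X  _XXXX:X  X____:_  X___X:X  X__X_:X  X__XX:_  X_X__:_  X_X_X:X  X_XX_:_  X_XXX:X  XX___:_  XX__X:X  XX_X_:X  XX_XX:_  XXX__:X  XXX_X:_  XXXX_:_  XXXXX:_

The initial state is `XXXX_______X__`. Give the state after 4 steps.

step 1: XX_X_____X__X_
step 2: __X____X__XX__
step 3: X____X__X_X___
step 4: ___X__XX____X_

___X__XX____X_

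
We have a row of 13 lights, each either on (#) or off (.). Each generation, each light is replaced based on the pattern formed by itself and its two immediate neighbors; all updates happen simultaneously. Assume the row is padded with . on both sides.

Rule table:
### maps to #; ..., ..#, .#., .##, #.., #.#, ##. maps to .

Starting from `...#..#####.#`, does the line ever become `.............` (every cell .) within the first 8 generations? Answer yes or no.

yes

.......###...
........#....
.............
all cells are . at generation 3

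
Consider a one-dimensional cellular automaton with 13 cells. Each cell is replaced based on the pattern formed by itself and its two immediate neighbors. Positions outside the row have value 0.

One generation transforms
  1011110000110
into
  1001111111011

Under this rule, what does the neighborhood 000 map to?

1

At position 7 the neighborhood is 000; the next row has 1 there.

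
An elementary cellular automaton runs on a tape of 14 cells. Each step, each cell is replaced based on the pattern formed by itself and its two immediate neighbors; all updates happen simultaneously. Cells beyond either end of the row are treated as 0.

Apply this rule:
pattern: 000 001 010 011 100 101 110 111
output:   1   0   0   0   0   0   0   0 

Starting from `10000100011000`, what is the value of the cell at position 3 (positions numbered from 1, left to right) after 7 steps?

1

00110001000011
10000100011000  (repeats step 0; period 2)
step 7: 00110001000011
position 3 holds 1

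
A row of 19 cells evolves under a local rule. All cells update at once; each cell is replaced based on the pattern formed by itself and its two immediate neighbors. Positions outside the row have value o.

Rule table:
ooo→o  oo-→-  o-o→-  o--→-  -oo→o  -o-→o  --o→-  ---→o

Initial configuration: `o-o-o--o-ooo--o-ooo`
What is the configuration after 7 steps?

--o-o--o-o--o-o-ooo

--o-o--o-oo---o-ooo
--o-o--o-o--o-o-ooo
--o-o--o-o--o-o-ooo  (fixed point — unchanged through step 7)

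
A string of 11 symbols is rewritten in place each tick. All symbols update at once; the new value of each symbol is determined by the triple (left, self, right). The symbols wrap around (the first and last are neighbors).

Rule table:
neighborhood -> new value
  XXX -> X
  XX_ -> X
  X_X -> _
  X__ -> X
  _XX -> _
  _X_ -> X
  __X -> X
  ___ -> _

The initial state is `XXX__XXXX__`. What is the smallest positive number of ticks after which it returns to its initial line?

tick 1: _XXXX_XXXXX
tick 2: __XXX__XXXX
tick 3: XX_XXXX_XXX
tick 4: XX__XXX__XX
tick 5: XXXX_XXXX_X
tick 6: XXXX__XXX__
tick 7: _XXXXX_XXXX
tick 8: __XXXX__XXX
tick 9: XX_XXXXX_XX
tick 10: XX__XXXX__X
tick 11: XXXX_XXXXX_
tick 12: _XXX__XXXX_
tick 13: X_XXXX_XXXX
tick 14: X__XXX__XXX
tick 15: XXX_XXXX_XX
tick 16: XXX__XXX__X
tick 17: XXXXX_XXXX_
tick 18: _XXXX__XXX_
tick 19: X_XXXXX_XXX
tick 20: X__XXXX__XX
tick 21: XXX_XXXXX_X
tick 22: XXX__XXXX__

22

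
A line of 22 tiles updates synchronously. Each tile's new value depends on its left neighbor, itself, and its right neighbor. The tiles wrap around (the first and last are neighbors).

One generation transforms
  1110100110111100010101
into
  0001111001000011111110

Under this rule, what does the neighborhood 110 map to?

0

At position 2 the neighborhood is 110; the next row has 0 there.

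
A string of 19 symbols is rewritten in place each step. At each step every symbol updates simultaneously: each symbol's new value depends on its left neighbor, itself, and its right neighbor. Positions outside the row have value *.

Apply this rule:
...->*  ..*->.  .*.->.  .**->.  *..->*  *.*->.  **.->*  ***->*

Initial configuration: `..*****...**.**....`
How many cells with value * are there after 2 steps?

step 1: *..******..*..****.
step 2: **..******..*..***.
count of *: 12

12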